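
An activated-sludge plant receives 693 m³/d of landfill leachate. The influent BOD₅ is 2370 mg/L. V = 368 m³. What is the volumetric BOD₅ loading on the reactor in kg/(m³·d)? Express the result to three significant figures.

L_v ≈ 4.46 kg BOD₅/(m³·d)

Volumetric loading L_v = Q·S₀ / V = 693 × 2370 g/m³ / 368.0 m³ = 4463 g/(m³·d) = 4.463 kg BOD₅/(m³·d).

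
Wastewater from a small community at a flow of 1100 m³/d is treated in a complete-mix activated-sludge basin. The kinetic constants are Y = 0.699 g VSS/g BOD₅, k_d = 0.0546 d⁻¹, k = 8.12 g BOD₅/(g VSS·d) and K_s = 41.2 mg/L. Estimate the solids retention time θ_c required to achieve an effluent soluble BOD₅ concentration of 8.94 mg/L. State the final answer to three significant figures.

At the target effluent, Y k S/(K_s+S) = 0.699×8.12×8.94/50.14 = 1.012 d⁻¹.
Then 1/θ_c = μ − k_d = 1.012 − 0.0546 = 0.9574 d⁻¹, giving θ_c = 1.044 d.

θ_c ≈ 1.04 d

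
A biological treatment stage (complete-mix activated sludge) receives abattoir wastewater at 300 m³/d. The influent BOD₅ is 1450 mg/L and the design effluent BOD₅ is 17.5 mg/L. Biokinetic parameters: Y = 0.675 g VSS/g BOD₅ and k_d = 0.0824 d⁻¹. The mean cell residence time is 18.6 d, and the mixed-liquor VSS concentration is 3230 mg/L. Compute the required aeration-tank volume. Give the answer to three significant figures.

V ≈ 660 m³

Steady-state biomass mass balance: V·X·(1 + k_d·θ_c) = Y·Q·(S₀ − S)·θ_c, so V = 0.675 × 300 × (1450 − 17.5) × 18.6 / [3230 × (1 + 0.0824 × 18.6)] = 5.4×10^6 / 8180 = 659.6 m³.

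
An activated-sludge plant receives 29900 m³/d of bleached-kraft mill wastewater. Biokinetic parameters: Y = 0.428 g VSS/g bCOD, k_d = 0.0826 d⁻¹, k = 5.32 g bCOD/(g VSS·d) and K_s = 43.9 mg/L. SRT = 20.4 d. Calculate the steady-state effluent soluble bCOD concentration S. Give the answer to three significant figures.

S ≈ 2.69 mg/L

Effluent substrate depends only on kinetics and SRT: S = K_s(1 + k_d θ_c) / [θ_c(Yk − k_d) − 1] = 43.9 × (1 + 0.0826 × 20.4) / [20.4 × (0.428 × 5.32 − 0.0826) − 1] = 117.9 / 43.76 = 2.693 mg/L.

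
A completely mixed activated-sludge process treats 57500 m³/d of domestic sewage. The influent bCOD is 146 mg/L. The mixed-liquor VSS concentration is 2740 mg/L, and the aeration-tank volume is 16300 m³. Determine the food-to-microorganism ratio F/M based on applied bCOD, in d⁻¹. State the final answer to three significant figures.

F/M = Q·S₀ / (V·X) = 57500 × 146 / (16300 × 2740) = 0.1880 g bCOD·(g VSS·d)⁻¹.

F/M ≈ 0.188 d⁻¹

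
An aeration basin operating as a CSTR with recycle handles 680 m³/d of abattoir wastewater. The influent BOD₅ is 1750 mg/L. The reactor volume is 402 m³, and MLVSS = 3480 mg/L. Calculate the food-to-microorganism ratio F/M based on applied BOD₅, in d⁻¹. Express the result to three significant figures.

F/M = Q·S₀ / (V·X) = 680 × 1750 / (402.0 × 3480) = 0.8506 g BOD₅·(g VSS·d)⁻¹.

F/M ≈ 0.851 d⁻¹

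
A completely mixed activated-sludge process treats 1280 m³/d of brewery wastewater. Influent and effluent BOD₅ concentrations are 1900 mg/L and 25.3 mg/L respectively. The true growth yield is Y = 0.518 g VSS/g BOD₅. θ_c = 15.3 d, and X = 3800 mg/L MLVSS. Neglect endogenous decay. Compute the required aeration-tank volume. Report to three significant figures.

V ≈ 5000 m³

Biomass mass balance (decay neglected): V·X = Y·Q·(S₀ − S)·θ_c, so V = 0.518 × 1280 × (1900 − 25.3) × 15.3 / 3800 = 5005 m³.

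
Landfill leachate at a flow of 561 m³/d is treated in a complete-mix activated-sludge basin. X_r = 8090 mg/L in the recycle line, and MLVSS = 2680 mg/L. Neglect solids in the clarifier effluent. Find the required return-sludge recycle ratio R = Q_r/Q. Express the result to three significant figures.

Mass balance around the secondary clarifier (neglecting effluent solids): R = X / (X_r − X) = 2680 / (8090 − 2680) = 0.4954.

R ≈ 0.495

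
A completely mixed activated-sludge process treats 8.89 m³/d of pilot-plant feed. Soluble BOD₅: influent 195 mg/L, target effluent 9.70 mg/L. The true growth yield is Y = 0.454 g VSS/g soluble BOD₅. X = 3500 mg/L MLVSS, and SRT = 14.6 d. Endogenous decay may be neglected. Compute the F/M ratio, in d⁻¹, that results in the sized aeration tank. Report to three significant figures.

F/M ≈ 0.159 d⁻¹

With k_d = 0 the design equation reduces to V = Y Q (S₀−S) θ_c / X = 0.454 × 8.89 × (195 − 9.70) × 14.6 / 3500 = 3.120 m³.
F/M = applied load / biomass = Q·S₀/(V·X) = 8.89 × 195 / (3.120 × 3500) = 0.1588 d⁻¹.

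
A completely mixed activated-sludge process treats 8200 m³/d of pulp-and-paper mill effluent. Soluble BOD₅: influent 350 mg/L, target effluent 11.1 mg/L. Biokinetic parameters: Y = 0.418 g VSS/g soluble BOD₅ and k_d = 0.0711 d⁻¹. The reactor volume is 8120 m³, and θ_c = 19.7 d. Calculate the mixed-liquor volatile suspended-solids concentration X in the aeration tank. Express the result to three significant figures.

X = Y·Q·ΔS·θ_c / [V·(1 + k_d θ_c)] = 0.418 × 8200 × (350 − 11.1) × 19.7 / [8120 × (1 + 0.0711 × 19.7)] = 1174 mg/L.

X ≈ 1170 mg/L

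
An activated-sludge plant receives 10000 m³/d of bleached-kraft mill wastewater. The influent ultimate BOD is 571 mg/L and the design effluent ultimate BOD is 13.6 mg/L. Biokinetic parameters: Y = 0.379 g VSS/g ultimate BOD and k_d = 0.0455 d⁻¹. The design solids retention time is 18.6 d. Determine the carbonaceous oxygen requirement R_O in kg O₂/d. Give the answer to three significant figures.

R_O ≈ 3950 kg O₂/d

Observed yield with endogenous decay: Y_obs = Y / (1 + k_d·θ_c) = 0.379 / (1 + 0.0455 × 18.6) = 0.379 / 1.846 = 0.2053 g VSS/g ultimate BOD.
ΔS = 571 − 13.6 = 557.4 mg/L, so the substrate removal rate is 10000 × 557.4/1000 = 5574 kg ultimate BOD/d.
Net sludge production P_X = 0.2053 × 5574 = 1144 kg VSS/d.
R_O = Q·ΔS − 1.42 P_X = 5574 − 1625 = 3949 kg O₂/d.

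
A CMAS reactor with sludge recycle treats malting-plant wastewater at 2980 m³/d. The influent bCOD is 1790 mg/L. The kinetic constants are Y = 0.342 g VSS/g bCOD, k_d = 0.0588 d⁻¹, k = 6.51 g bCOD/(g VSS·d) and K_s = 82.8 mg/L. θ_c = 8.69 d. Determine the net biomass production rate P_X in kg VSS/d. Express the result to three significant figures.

For a completely mixed reactor with recycle the Lawrence–McCarty relation gives S = K_s·(1 + k_d·θ_c) / [θ_c·(Y·k − k_d) − 1] = 82.8 × (1 + 0.0588 × 8.69) / [8.69 × (0.342 × 6.51 − 0.0588) − 1] = 125.1 / 17.84 = 7.014 mg/L.
Observed yield with endogenous decay: Y_obs = Y / (1 + k_d·θ_c) = 0.342 / (1 + 0.0588 × 8.69) = 0.342 / 1.511 = 0.2263 g VSS/g bCOD.
Substrate removed = Q·(S₀ − S) = 2980 m³/d × (1790 − 7.01) g/m³ = 5.31×10^6 g/d = 5313 kg/d.
Net biomass production P_X = Y_obs × Q·(S₀ − S) = 0.2263 × 5313 = 1203 kg VSS/d.

P_X ≈ 1200 kg VSS/d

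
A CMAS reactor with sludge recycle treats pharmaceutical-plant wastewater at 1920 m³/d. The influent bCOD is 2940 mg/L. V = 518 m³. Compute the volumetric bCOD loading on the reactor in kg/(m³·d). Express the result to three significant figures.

L_v ≈ 10.9 kg bCOD/(m³·d)

L_v = Q S₀ / V = 1920 × 2940 × 10⁻³ / 518.0 = 10.90 kg/(m³·d).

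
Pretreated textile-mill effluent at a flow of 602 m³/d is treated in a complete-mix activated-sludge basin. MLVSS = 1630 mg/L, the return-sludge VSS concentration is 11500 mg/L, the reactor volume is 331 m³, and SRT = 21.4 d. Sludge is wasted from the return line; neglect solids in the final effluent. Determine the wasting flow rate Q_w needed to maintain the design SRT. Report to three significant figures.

Q_w ≈ 2.19 m³/d

Q_w = (V·X)/(θ_c X_r) = 331.0 × 1630 / (21.4 × 11500) = 2.192 m³/d.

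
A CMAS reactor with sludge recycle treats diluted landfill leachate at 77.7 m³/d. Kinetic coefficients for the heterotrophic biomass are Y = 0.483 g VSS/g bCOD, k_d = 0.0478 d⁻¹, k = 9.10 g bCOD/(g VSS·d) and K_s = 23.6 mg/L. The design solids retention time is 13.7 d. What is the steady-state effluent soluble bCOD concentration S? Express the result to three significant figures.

S ≈ 0.667 mg/L

Effluent substrate depends only on kinetics and SRT: S = K_s(1 + k_d θ_c) / [θ_c(Yk − k_d) − 1] = 23.6 × (1 + 0.0478 × 13.7) / [13.7 × (0.483 × 9.10 − 0.0478) − 1] = 39.05 / 58.56 = 0.6669 mg/L.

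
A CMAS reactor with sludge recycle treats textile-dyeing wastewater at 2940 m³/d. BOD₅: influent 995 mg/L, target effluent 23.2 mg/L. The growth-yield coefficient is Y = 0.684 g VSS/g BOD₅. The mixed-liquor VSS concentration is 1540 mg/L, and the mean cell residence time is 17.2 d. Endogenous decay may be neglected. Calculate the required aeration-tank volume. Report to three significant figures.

V ≈ 21800 m³

Biomass mass balance (decay neglected): V·X = Y·Q·(S₀ − S)·θ_c, so V = 0.684 × 2940 × (995 − 23.2) × 17.2 / 1540 = 21827 m³.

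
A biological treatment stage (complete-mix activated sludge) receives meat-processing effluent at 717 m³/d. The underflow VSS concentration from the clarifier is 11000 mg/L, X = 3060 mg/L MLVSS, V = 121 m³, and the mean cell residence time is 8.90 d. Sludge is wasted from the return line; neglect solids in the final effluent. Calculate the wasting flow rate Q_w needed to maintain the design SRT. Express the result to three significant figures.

θ_c = V·X/(Q_w·X_r) when wasting from the recycle, so Q_w = V·X/(θ_c·X_r) = 121.0 × 3060 / (8.90 × 11000) = 3.782 m³/d.

Q_w ≈ 3.78 m³/d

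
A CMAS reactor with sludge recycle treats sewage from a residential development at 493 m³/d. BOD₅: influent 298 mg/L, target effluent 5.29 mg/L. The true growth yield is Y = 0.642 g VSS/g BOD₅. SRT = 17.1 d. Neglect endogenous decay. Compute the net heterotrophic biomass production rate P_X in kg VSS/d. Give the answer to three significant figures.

No decay correction is needed, so Y_obs = Y = 0.642.
Substrate removed = Q·(S₀ − S) = 493 m³/d × (298 − 5.29) g/m³ = 1.44×10^5 g/d = 144.3 kg/d.
P_X = Y_obs · Q(S₀ − S) = 0.6420 × 144.3 = 92.64 kg VSS/d.

P_X ≈ 92.6 kg VSS/d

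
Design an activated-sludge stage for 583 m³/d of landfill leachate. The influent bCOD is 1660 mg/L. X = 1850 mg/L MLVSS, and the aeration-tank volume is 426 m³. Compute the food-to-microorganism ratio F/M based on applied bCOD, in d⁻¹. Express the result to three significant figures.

F/M = Q·S₀ / (V·X) = 583 × 1660 / (426.0 × 1850) = 1.228 g bCOD·(g VSS·d)⁻¹.

F/M ≈ 1.23 d⁻¹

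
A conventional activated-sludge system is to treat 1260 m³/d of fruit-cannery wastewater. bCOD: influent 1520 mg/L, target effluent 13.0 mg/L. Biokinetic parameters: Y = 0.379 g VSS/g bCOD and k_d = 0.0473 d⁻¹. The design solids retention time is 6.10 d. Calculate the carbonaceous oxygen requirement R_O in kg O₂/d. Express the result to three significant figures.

Correct the yield for decay: Y_obs = Y/(1 + k_d θ_c) = 0.379 / (1 + 0.0473 × 6.10) = 0.379 / 1.289 = 0.2941.
Mass of bCOD removed per day: Q(S₀ − S) = 1260 × 1507 g/m³ = 1899 kg/d.
Biomass synthesised: P_X = Y_obs × 1899 = 558.5 kg VSS/d.
R_O = Q·(S₀ − S) − 1.42·P_X = 1899 − 1.42 × 558.5 = 1106 kg O₂/d.

R_O ≈ 1110 kg O₂/d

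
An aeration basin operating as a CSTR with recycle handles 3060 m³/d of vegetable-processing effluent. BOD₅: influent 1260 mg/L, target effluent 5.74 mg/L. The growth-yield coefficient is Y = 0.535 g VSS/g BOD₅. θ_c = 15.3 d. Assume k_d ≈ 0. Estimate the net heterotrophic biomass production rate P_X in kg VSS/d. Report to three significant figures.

P_X ≈ 2050 kg VSS/d

With endogenous decay neglected, the observed yield equals the true yield: Y_obs = Y = 0.535 g VSS/g BOD₅.
ΔS = 1260 − 5.74 = 1254 mg/L, so the substrate removal rate is 3060 × 1254/1000 = 3838 kg BOD₅/d.
So the net sludge growth is P_X = 0.5350 × 3838 = 2053 kg VSS/d.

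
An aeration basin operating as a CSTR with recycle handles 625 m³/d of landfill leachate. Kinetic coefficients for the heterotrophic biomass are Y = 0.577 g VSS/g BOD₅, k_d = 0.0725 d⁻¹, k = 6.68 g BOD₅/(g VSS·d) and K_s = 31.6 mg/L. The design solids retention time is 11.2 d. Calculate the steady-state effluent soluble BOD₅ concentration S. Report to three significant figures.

Effluent substrate depends only on kinetics and SRT: S = K_s(1 + k_d θ_c) / [θ_c(Yk − k_d) − 1] = 31.6 × (1 + 0.0725 × 11.2) / [11.2 × (0.577 × 6.68 − 0.0725) − 1] = 57.26 / 41.36 = 1.385 mg/L.

S ≈ 1.38 mg/L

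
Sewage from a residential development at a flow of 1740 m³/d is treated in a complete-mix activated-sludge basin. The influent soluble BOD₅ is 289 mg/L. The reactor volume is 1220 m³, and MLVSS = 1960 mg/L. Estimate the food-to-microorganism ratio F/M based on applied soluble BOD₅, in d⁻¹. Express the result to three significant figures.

F/M ≈ 0.210 d⁻¹

F/M = applied load / biomass = Q·S₀/(V·X) = 1740 × 289 / (1220 × 1960) = 0.2103 d⁻¹.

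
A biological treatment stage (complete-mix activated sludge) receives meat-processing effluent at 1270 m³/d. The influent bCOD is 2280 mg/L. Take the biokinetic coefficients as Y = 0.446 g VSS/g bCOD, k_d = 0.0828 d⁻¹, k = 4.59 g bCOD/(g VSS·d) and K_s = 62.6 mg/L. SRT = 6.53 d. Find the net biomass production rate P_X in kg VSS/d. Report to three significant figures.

For a completely mixed reactor with recycle the Lawrence–McCarty relation gives S = K_s·(1 + k_d·θ_c) / [θ_c·(Y·k − k_d) − 1] = 62.6 × (1 + 0.0828 × 6.53) / [6.53 × (0.446 × 4.59 − 0.0828) − 1] = 96.45 / 11.83 = 8.155 mg/L.
Y_obs = Y / (1 + k_d θ_c) = 0.446 / (1 + 0.0828 × 6.53) = 0.446 / 1.541 = 0.2895.
Mass of bCOD removed per day: Q(S₀ − S) = 1270 × 2272 g/m³ = 2885 kg/d.
P_X = Y_obs · Q(S₀ − S) = 0.2895 × 2885 = 835.2 kg VSS/d.

P_X ≈ 835 kg VSS/d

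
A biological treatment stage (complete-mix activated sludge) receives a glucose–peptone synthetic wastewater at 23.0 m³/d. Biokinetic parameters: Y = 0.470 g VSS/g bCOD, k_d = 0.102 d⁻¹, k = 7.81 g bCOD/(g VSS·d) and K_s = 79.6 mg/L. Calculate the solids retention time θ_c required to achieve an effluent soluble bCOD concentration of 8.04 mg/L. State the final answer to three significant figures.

At the target effluent, Y k S/(K_s+S) = 0.470×7.81×8.04/87.64 = 0.3367 d⁻¹.
1/θ_c = 0.3367 − 0.102 = 0.2347 d⁻¹, so θ_c = 4.260 d.

θ_c ≈ 4.26 d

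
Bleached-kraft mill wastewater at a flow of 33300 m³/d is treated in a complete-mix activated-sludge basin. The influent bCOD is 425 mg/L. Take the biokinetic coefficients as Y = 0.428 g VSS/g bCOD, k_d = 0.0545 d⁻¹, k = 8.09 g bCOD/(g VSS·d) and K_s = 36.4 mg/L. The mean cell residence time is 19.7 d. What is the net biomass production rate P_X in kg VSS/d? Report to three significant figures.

For a completely mixed reactor with recycle the Lawrence–McCarty relation gives S = K_s·(1 + k_d·θ_c) / [θ_c·(Y·k − k_d) − 1] = 36.4 × (1 + 0.0545 × 19.7) / [19.7 × (0.428 × 8.09 − 0.0545) − 1] = 75.48 / 66.14 = 1.141 mg/L.
Correct the yield for decay: Y_obs = Y/(1 + k_d θ_c) = 0.428 / (1 + 0.0545 × 19.7) = 0.428 / 2.074 = 0.2064.
Q·(S₀ − S) = 33300 × (425 − 1.14) × 10⁻³ = 14115 kg/d removed.
Biomass produced: P_X = Y_obs·Q·ΔS = 0.2064 × 14115 ≈ 2913 kg VSS/d.

P_X ≈ 2910 kg VSS/d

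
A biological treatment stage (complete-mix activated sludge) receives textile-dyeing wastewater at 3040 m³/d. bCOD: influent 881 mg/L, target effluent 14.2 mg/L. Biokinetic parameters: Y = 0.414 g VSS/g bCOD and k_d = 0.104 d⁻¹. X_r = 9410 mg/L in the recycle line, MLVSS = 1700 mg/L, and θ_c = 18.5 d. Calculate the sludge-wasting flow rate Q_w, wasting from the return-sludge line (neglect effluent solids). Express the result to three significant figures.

Q_w ≈ 39.6 m³/d

Steady-state biomass mass balance: V·X·(1 + k_d·θ_c) = Y·Q·(S₀ − S)·θ_c, so V = 0.414 × 3040 × (881 − 14.2) × 18.5 / [1700 × (1 + 0.104 × 18.5)] = 2.02×10^7 / 4971 = 4060 m³.
Q_w = (V·X)/(θ_c X_r) = 4060 × 1700 / (18.5 × 9410) = 39.65 m³/d.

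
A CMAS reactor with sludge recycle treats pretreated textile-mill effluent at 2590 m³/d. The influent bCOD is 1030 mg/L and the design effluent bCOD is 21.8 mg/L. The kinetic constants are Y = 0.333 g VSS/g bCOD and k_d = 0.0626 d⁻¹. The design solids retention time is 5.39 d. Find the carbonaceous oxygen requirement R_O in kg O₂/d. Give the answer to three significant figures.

R_O ≈ 1690 kg O₂/d

The observed yield is Y_obs = Y/(1 + k_d·θ_c) = 0.333 / (1 + 0.0626 × 5.39) = 0.333 / 1.337 = 0.2490 g VSS per g bCOD removed.
Q·(S₀ − S) = 2590 × (1030 − 21.8) × 10⁻³ = 2611 kg/d removed.
P_X = Y_obs·Q·(S₀ − S) = 0.2490 × 2611 = 650.2 kg VSS/d.
R_O = Q·ΔS − 1.42 P_X = 2611 − 923.2 = 1688 kg O₂/d.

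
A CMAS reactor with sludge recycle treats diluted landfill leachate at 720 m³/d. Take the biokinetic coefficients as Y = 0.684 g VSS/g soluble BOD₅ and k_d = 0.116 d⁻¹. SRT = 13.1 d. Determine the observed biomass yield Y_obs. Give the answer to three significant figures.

Y_obs = Y / (1 + k_d θ_c) = 0.684 / (1 + 0.116 × 13.1) = 0.684 / 2.520 = 0.2715.

Y_obs ≈ 0.271 g VSS/g soluble BOD₅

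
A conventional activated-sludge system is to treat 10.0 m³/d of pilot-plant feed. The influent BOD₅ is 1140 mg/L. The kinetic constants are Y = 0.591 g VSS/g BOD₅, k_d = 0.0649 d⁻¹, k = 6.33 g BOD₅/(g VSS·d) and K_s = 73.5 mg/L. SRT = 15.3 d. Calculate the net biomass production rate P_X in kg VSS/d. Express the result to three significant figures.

P_X ≈ 3.37 kg VSS/d

For a completely mixed reactor with recycle the Lawrence–McCarty relation gives S = K_s·(1 + k_d·θ_c) / [θ_c·(Y·k − k_d) − 1] = 73.5 × (1 + 0.0649 × 15.3) / [15.3 × (0.591 × 6.33 − 0.0649) − 1] = 146.5 / 55.24 = 2.652 mg/L.
Correct the yield for decay: Y_obs = Y/(1 + k_d θ_c) = 0.591 / (1 + 0.0649 × 15.3) = 0.591 / 1.993 = 0.2965.
Substrate removed = Q·(S₀ − S) = 10.0 m³/d × (1140 − 2.65) g/m³ = 1.14×10^4 g/d = 11.37 kg/d.
P_X = Y_obs · Q(S₀ − S) = 0.2965 × 11.37 = 3.373 kg VSS/d.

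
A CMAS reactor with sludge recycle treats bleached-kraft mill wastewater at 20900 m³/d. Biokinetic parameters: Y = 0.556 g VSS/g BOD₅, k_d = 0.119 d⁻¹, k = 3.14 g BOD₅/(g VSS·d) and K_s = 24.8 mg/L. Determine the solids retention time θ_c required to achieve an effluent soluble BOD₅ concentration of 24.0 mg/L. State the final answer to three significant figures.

From 1/θ_c = Y·k·S/(K_s + S) − k_d: Y·k·S/(K_s+S) = 0.556 × 3.14 × 24.0 / (24.8 + 24.0) = 0.8586 d⁻¹.
1/θ_c = 0.8586 − 0.119 = 0.7396 d⁻¹, so θ_c = 1.352 d.

θ_c ≈ 1.35 d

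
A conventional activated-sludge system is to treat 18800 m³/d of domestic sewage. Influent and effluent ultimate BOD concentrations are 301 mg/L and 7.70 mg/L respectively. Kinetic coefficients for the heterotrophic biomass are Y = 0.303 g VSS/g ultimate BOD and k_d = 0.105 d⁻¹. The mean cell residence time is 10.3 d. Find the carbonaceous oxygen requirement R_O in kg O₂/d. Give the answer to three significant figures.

R_O ≈ 4370 kg O₂/d

Observed yield with endogenous decay: Y_obs = Y / (1 + k_d·θ_c) = 0.303 / (1 + 0.105 × 10.3) = 0.303 / 2.082 = 0.1456 g VSS/g ultimate BOD.
ΔS = 301 − 7.70 = 293.3 mg/L, so the substrate removal rate is 18800 × 293.3/1000 = 5514 kg ultimate BOD/d.
Net sludge production P_X = 0.1456 × 5514 = 802.7 kg VSS/d.
R_O = Q·ΔS − 1.42 P_X = 5514 − 1140 = 4374 kg O₂/d.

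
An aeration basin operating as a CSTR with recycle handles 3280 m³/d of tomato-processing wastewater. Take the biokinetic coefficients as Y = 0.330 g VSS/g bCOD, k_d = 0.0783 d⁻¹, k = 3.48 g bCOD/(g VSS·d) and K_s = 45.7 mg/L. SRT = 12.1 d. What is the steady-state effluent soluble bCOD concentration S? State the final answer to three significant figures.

S ≈ 7.45 mg/L

For a completely mixed reactor with recycle the Lawrence–McCarty relation gives S = K_s·(1 + k_d·θ_c) / [θ_c·(Y·k − k_d) − 1] = 45.7 × (1 + 0.0783 × 12.1) / [12.1 × (0.330 × 3.48 − 0.0783) − 1] = 89.00 / 11.95 = 7.449 mg/L.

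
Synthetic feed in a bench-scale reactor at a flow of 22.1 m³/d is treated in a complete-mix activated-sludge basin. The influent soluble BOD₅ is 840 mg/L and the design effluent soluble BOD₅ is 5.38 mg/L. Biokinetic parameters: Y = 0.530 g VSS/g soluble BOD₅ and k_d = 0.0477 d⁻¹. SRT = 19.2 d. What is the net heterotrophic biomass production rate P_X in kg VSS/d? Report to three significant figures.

The observed yield is Y_obs = Y/(1 + k_d·θ_c) = 0.530 / (1 + 0.0477 × 19.2) = 0.530 / 1.916 = 0.2766 g VSS per g soluble BOD₅ removed.
Mass of soluble BOD₅ removed per day: Q(S₀ − S) = 22.1 × 834.6 g/m³ = 18.45 kg/d.
Biomass produced: P_X = Y_obs·Q·ΔS = 0.2766 × 18.45 ≈ 5.103 kg VSS/d.

P_X ≈ 5.10 kg VSS/d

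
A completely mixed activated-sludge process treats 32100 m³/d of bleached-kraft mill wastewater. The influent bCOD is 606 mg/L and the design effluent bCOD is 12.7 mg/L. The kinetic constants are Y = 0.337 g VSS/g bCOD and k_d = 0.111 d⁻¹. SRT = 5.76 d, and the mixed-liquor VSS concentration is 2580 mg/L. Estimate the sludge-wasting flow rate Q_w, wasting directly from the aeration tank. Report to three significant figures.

Q_w ≈ 1520 m³/d

From the SRT design equation V = Y Q (S₀−S) θ_c / [X (1 + k_d θ_c)] = 0.337 × 32100 × (606 − 12.7) × 5.76 / [2580 × (1 + 0.111 × 5.76)] = 3.7×10^7 / 4230 = 8741 m³.
Wasting from the aeration tank: Q_w = V / θ_c = 8741 / 5.76 = 1517 m³/d.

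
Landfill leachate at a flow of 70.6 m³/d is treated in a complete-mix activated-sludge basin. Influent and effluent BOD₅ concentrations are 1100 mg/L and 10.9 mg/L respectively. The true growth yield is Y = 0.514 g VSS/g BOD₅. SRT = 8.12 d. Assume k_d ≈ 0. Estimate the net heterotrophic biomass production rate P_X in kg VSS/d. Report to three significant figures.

P_X ≈ 39.5 kg VSS/d

With endogenous decay neglected, the observed yield equals the true yield: Y_obs = Y = 0.514 g VSS/g BOD₅.
Mass of BOD₅ removed per day: Q(S₀ − S) = 70.6 × 1089 g/m³ = 76.89 kg/d.
Net biomass production P_X = Y_obs × Q·(S₀ − S) = 0.5140 × 76.89 = 39.52 kg VSS/d.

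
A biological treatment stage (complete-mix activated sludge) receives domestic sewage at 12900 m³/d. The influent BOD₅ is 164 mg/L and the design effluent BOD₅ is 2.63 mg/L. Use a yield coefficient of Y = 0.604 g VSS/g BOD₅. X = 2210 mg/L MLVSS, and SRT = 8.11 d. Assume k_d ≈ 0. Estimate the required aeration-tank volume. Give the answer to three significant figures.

V ≈ 4610 m³

With k_d = 0 the design equation reduces to V = Y Q (S₀−S) θ_c / X = 0.604 × 12900 × (164 − 2.63) × 8.11 / 2210 = 4614 m³.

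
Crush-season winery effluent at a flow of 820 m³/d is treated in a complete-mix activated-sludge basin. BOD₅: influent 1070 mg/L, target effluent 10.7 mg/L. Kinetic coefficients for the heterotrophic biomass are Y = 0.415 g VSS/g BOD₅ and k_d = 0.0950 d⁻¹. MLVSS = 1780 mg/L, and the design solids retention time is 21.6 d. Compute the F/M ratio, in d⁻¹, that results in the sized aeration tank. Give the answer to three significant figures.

F/M ≈ 0.344 d⁻¹

Rearranging the biomass balance for a CMAS with decay, V = Y·Q·ΔS·θ_c / [X·(1+k_d θ_c)] = 0.415 × 820 × (1070 − 10.7) × 21.6 / [1780 × (1 + 0.0950 × 21.6)] = 7.79×10^6 / 5433 = 1433 m³.
Food-to-microorganism ratio F/M = Q S₀ / (V X) = 820 × 1070 / (1433 × 1780) = 0.3439 d⁻¹.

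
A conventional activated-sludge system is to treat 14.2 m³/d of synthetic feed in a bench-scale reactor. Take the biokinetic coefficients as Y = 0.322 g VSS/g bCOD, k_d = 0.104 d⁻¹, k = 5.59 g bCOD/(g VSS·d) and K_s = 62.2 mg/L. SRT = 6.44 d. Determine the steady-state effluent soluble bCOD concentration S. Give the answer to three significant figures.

S ≈ 10.5 mg/L

Effluent substrate depends only on kinetics and SRT: S = K_s(1 + k_d θ_c) / [θ_c(Yk − k_d) − 1] = 62.2 × (1 + 0.104 × 6.44) / [6.44 × (0.322 × 5.59 − 0.104) − 1] = 103.9 / 9.922 = 10.47 mg/L.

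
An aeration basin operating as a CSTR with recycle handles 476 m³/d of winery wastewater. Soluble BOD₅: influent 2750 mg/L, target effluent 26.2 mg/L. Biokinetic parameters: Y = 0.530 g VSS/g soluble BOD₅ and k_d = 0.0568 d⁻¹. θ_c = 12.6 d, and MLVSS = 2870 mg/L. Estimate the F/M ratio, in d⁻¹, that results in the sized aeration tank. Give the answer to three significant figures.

F/M ≈ 0.259 d⁻¹

Rearranging the biomass balance for a CMAS with decay, V = Y·Q·ΔS·θ_c / [X·(1+k_d θ_c)] = 0.530 × 476 × (2750 − 26.2) × 12.6 / [2870 × (1 + 0.0568 × 12.6)] = 8.66×10^6 / 4924 = 1758 m³.
F/M = applied load / biomass = Q·S₀/(V·X) = 476 × 2750 / (1758 × 2870) = 0.2594 d⁻¹.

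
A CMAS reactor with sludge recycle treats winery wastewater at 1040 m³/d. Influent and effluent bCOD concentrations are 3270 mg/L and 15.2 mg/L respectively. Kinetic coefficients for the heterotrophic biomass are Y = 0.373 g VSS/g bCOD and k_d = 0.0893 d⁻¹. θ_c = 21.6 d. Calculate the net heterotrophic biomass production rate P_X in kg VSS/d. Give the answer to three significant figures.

P_X ≈ 431 kg VSS/d

The observed yield is Y_obs = Y/(1 + k_d·θ_c) = 0.373 / (1 + 0.0893 × 21.6) = 0.373 / 2.929 = 0.1274 g VSS per g bCOD removed.
Q·(S₀ − S) = 1040 × (3270 − 15.2) × 10⁻³ = 3385 kg/d removed.
So the net sludge growth is P_X = 0.1274 × 3385 = 431.1 kg VSS/d.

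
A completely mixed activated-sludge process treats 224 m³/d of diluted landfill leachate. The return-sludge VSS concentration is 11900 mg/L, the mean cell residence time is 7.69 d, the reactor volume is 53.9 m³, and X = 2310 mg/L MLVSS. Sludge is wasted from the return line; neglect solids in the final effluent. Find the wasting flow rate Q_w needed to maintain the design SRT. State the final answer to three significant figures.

Wasting from the return line (neglecting effluent solids): Q_w = V·X / (θ_c·X_r) = 53.90 × 2310 / (7.69 × 11900) = 1.361 m³/d.

Q_w ≈ 1.36 m³/d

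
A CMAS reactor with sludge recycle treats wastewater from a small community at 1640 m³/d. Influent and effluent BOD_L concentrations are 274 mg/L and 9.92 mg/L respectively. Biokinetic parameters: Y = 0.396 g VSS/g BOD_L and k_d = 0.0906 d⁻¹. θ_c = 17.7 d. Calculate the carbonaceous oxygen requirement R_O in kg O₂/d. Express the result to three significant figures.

Observed yield with endogenous decay: Y_obs = Y / (1 + k_d·θ_c) = 0.396 / (1 + 0.0906 × 17.7) = 0.396 / 2.604 = 0.1521 g VSS/g BOD_L.
Mass of BOD_L removed per day: Q(S₀ − S) = 1640 × 264.1 g/m³ = 433.1 kg/d.
Net sludge production P_X = 0.1521 × 433.1 = 65.87 kg VSS/d.
R_O = Q·(S₀ − S) − 1.42·P_X = 433.1 − 1.42 × 65.87 = 339.6 kg O₂/d.

R_O ≈ 340 kg O₂/d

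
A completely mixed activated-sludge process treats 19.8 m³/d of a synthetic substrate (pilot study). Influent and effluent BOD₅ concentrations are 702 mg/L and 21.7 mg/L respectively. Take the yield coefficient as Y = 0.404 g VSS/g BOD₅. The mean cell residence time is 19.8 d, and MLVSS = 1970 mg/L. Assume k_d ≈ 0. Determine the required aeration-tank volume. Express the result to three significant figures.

V·X = Y·Q·ΔS·θ_c gives V = 0.404 × 19.8 × (702 − 21.7) × 19.8 / 1970 = 54.69 m³.

V ≈ 54.7 m³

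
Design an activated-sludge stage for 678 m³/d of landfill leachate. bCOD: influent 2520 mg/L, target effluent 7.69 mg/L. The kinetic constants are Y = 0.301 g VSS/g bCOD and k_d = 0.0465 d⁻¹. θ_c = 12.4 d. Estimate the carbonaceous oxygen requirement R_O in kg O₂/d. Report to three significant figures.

The observed yield is Y_obs = Y/(1 + k_d·θ_c) = 0.301 / (1 + 0.0465 × 12.4) = 0.301 / 1.577 = 0.1909 g VSS per g bCOD removed.
Substrate removed = Q·(S₀ − S) = 678 m³/d × (2520 − 7.69) g/m³ = 1.7×10^6 g/d = 1703 kg/d.
Net sludge production P_X = 0.1909 × 1703 = 325.2 kg VSS/d.
Carbonaceous O₂ demand = substrate oxidised − cell-mass equivalent = 1703 − 1.42 × 325.2 = 1242 kg O₂/d.

R_O ≈ 1240 kg O₂/d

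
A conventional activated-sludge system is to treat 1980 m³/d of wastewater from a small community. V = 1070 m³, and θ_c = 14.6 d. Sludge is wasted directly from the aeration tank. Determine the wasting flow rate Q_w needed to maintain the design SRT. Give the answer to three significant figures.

Q_w ≈ 73.3 m³/d

For wasting at MLVSS concentration, Q_w = V/θ_c = 1070/14.6 = 73.29 m³/d.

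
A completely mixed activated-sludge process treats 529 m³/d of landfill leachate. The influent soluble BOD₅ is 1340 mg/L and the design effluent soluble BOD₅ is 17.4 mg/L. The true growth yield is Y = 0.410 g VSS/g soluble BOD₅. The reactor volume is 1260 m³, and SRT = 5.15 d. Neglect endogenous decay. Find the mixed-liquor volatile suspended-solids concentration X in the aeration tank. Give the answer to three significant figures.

X ≈ 1170 mg/L

X = Y·Q·ΔS·θ_c / V = 0.410 × 529 × (1340 − 17.4) × 5.15 / 1260 = 1172 mg/L.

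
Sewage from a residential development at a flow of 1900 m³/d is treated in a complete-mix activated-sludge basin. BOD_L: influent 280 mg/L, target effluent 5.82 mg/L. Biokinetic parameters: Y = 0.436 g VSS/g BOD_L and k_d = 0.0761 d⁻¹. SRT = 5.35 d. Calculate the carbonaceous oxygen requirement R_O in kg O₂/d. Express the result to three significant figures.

R_O ≈ 292 kg O₂/d

The observed yield is Y_obs = Y/(1 + k_d·θ_c) = 0.436 / (1 + 0.0761 × 5.35) = 0.436 / 1.407 = 0.3098 g VSS per g BOD_L removed.
ΔS = 280 − 5.82 = 274.2 mg/L, so the substrate removal rate is 1900 × 274.2/1000 = 520.9 kg BOD_L/d.
Biomass synthesised: P_X = Y_obs × 520.9 = 161.4 kg VSS/d.
R_O = Q·ΔS − 1.42 P_X = 520.9 − 229.2 = 291.7 kg O₂/d.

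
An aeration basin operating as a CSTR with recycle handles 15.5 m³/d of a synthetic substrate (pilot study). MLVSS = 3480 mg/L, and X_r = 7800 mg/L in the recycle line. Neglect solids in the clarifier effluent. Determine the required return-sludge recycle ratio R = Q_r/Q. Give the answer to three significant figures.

R ≈ 0.806

Mass balance around the secondary clarifier (neglecting effluent solids): R = X / (X_r − X) = 3480 / (7800 − 3480) = 0.8056.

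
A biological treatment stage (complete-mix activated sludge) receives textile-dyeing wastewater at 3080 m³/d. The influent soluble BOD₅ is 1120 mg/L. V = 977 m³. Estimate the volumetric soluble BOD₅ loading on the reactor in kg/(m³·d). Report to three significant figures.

L_v ≈ 3.53 kg soluble BOD₅/(m³·d)

Applied soluble BOD₅ load per unit volume = Q·S₀/V = (3080 × 1120/1000)/977.0 = 3.531 kg soluble BOD₅·m⁻³·d⁻¹.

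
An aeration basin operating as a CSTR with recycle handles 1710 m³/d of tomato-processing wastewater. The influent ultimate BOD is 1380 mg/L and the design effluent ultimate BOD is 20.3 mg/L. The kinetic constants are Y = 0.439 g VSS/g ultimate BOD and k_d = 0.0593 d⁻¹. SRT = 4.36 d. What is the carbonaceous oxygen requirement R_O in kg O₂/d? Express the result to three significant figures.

Observed yield with endogenous decay: Y_obs = Y / (1 + k_d·θ_c) = 0.439 / (1 + 0.0593 × 4.36) = 0.439 / 1.259 = 0.3488 g VSS/g ultimate BOD.
Q·(S₀ − S) = 1710 × (1380 − 20.3) × 10⁻³ = 2325 kg/d removed.
Biomass synthesised: P_X = Y_obs × 2325 = 811.0 kg VSS/d.
R_O = Q·ΔS − 1.42 P_X = 2325 − 1152 = 1173 kg O₂/d.

R_O ≈ 1170 kg O₂/d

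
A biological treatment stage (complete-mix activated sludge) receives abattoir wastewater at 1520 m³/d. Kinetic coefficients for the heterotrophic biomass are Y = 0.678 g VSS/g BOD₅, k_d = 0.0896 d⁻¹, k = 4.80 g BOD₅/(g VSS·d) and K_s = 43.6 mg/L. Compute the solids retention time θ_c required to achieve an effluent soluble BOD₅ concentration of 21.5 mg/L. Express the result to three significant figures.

At the target effluent, Y k S/(K_s+S) = 0.678×4.80×21.5/65.10 = 1.075 d⁻¹.
Then 1/θ_c = μ − k_d = 1.075 − 0.0896 = 0.9852 d⁻¹, giving θ_c = 1.015 d.

θ_c ≈ 1.02 d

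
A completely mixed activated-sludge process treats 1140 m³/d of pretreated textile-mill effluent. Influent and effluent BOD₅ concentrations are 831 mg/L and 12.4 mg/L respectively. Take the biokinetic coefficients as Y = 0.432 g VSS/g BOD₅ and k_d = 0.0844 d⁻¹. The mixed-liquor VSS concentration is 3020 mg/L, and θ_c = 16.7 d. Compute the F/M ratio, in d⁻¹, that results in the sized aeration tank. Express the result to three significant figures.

F/M ≈ 0.339 d⁻¹

Steady-state biomass mass balance: V·X·(1 + k_d·θ_c) = Y·Q·(S₀ − S)·θ_c, so V = 0.432 × 1140 × (831 − 12.4) × 16.7 / [3020 × (1 + 0.0844 × 16.7)] = 6.73×10^6 / 7277 = 925.2 m³.
Food-to-microorganism ratio F/M = Q S₀ / (V X) = 1140 × 831 / (925.2 × 3020) = 0.3390 d⁻¹.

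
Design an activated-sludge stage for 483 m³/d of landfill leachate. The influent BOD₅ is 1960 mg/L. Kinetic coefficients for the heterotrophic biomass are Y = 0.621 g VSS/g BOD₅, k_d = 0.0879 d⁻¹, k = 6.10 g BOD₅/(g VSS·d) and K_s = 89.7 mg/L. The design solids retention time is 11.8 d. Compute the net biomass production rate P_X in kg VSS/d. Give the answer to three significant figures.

P_X ≈ 288 kg VSS/d

For a completely mixed reactor with recycle the Lawrence–McCarty relation gives S = K_s·(1 + k_d·θ_c) / [θ_c·(Y·k − k_d) − 1] = 89.7 × (1 + 0.0879 × 11.8) / [11.8 × (0.621 × 6.10 − 0.0879) − 1] = 182.7 / 42.66 = 4.283 mg/L.
Observed yield with endogenous decay: Y_obs = Y / (1 + k_d·θ_c) = 0.621 / (1 + 0.0879 × 11.8) = 0.621 / 2.037 = 0.3048 g VSS/g BOD₅.
ΔS = 1960 − 4.28 = 1956 mg/L, so the substrate removal rate is 483 × 1956/1000 = 944.6 kg BOD₅/d.
So the net sludge growth is P_X = 0.3048 × 944.6 = 287.9 kg VSS/d.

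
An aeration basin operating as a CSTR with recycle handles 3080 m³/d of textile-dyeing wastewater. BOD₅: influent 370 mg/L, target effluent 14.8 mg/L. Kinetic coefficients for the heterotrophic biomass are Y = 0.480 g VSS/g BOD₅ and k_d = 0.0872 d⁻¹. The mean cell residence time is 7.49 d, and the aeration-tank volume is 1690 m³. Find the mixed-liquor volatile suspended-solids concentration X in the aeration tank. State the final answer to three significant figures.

X ≈ 1410 mg/L

Solving the biomass balance for X: X = Y Q (S₀−S) θ_c / [V (1+k_d θ_c)] = 0.480 × 3080 × (370 − 14.8) × 7.49 / [1690 × (1 + 0.0872 × 7.49)] = 1408 mg/L.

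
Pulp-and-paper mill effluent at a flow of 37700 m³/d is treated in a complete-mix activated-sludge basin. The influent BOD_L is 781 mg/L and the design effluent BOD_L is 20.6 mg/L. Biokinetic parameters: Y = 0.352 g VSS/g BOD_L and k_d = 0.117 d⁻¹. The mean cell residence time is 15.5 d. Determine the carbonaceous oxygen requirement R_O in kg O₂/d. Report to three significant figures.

R_O ≈ 23600 kg O₂/d

Y_obs = Y / (1 + k_d θ_c) = 0.352 / (1 + 0.117 × 15.5) = 0.352 / 2.814 = 0.1251.
Mass of BOD_L removed per day: Q(S₀ − S) = 37700 × 760.4 g/m³ = 28667 kg/d.
Net sludge production P_X = 0.1251 × 28667 = 3587 kg VSS/d.
R_O = Q·(S₀ − S) − 1.42·P_X = 28667 − 1.42 × 3587 = 23574 kg O₂/d.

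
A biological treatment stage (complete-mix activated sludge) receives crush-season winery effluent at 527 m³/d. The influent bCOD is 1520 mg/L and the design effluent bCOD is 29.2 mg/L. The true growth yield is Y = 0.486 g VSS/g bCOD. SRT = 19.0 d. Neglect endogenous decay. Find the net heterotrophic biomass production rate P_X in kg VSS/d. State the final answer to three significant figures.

With endogenous decay neglected, the observed yield equals the true yield: Y_obs = Y = 0.486 g VSS/g bCOD.
Mass of bCOD removed per day: Q(S₀ − S) = 527 × 1491 g/m³ = 785.7 kg/d.
Net biomass production P_X = Y_obs × Q·(S₀ − S) = 0.4860 × 785.7 = 381.8 kg VSS/d.

P_X ≈ 382 kg VSS/d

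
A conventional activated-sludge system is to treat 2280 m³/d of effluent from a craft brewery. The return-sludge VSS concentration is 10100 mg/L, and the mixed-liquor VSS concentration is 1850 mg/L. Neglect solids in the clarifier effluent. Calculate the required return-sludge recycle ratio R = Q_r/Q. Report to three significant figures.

R ≈ 0.224

R = Q_r/Q = X/(X_r − X) = 1850 / (10100 − 1850) = 0.2242.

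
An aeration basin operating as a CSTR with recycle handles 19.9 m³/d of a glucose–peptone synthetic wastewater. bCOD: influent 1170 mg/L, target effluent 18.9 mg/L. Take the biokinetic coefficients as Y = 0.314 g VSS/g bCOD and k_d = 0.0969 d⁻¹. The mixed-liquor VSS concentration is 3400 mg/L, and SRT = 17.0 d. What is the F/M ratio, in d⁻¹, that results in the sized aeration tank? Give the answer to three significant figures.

Steady-state biomass mass balance: V·X·(1 + k_d·θ_c) = Y·Q·(S₀ − S)·θ_c, so V = 0.314 × 19.9 × (1170 − 18.9) × 17.0 / [3400 × (1 + 0.0969 × 17.0)] = 1.22×10^5 / 9001 = 13.59 m³.
F/M = applied load / biomass = Q·S₀/(V·X) = 19.9 × 1170 / (13.59 × 3400) = 0.5041 d⁻¹.

F/M ≈ 0.504 d⁻¹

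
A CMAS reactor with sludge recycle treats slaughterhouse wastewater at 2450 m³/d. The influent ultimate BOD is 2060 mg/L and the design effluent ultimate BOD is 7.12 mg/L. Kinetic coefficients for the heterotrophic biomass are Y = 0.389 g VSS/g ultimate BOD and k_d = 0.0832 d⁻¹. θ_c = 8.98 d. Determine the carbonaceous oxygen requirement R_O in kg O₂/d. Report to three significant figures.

Y_obs = Y / (1 + k_d θ_c) = 0.389 / (1 + 0.0832 × 8.98) = 0.389 / 1.747 = 0.2227.
Mass of ultimate BOD removed per day: Q(S₀ − S) = 2450 × 2053 g/m³ = 5030 kg/d.
P_X = Y_obs·Q·(S₀ − S) = 0.2227 × 5030 = 1120 kg VSS/d.
Carbonaceous O₂ demand = substrate oxidised − cell-mass equivalent = 5030 − 1.42 × 1120 = 3439 kg O₂/d.

R_O ≈ 3440 kg O₂/d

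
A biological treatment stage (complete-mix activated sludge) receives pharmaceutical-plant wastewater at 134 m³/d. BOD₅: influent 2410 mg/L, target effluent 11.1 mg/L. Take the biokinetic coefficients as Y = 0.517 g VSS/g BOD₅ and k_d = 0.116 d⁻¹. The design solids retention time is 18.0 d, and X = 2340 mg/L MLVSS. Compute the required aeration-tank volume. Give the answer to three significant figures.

V ≈ 414 m³

Steady-state biomass mass balance: V·X·(1 + k_d·θ_c) = Y·Q·(S₀ − S)·θ_c, so V = 0.517 × 134 × (2410 − 11.1) × 18.0 / [2340 × (1 + 0.116 × 18.0)] = 2.99×10^6 / 7226 = 414.0 m³.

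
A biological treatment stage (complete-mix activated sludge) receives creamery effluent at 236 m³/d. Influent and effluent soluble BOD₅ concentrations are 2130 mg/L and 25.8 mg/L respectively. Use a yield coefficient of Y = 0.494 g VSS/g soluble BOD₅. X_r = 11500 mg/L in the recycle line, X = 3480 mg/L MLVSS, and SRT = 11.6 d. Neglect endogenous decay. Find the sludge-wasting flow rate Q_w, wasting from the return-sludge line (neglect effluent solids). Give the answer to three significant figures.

Q_w ≈ 21.3 m³/d

V·X = Y·Q·ΔS·θ_c gives V = 0.494 × 236 × (2130 − 25.8) × 11.6 / 3480 = 817.7 m³.
θ_c = V·X/(Q_w·X_r) when wasting from the recycle, so Q_w = V·X/(θ_c·X_r) = 817.7 × 3480 / (11.6 × 11500) = 21.33 m³/d.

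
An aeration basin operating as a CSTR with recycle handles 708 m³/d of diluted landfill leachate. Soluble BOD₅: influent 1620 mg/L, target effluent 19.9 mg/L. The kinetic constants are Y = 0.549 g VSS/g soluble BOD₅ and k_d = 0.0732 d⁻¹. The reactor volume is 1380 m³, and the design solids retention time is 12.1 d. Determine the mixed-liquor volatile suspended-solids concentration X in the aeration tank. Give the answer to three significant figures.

X ≈ 2890 mg/L

Solving the biomass balance for X: X = Y Q (S₀−S) θ_c / [V (1+k_d θ_c)] = 0.549 × 708 × (1620 − 19.9) × 12.1 / [1380 × (1 + 0.0732 × 12.1)] = 2892 mg/L.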